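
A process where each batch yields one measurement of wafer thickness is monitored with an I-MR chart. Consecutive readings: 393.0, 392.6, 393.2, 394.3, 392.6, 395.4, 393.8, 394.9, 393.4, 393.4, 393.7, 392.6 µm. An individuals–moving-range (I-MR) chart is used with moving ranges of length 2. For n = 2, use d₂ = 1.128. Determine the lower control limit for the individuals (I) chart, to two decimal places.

390.63

X̄ = (393.0 + 392.6 + 393.2 + 394.3 + 392.6 + 395.4 + 393.8 + 394.9 + 393.4 + 393.4 + 393.7 + 392.6) / 12 = 393.5750
Moving ranges: 0.4, 0.6, 1.1, 1.7, 2.8, 1.6, 1.1, 1.5, 0.0, 0.3, 1.1; M̄R̄ = 12.2000 / 11 = 1.1091
LCL = X̄ − 3·M̄R̄/d₂ = 393.5750 − 3 × 1.1091 / 1.128 = 390.6253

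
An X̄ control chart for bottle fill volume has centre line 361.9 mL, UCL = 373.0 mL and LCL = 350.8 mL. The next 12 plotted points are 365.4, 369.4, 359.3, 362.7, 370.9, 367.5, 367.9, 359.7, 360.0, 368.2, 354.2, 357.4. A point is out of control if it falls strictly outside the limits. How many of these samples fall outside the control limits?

0

All 12 points lie within [350.8, 373.0].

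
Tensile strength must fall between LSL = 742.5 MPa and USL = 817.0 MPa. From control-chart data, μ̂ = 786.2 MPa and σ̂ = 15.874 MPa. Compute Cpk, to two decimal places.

Cpu = (USL − μ̂) / (3σ̂) = (817.0 − 786.2) / (3 × 15.874) = 0.6468; Cpl = (μ̂ − LSL) / (3σ̂) = (786.2 − 742.5) / (3 × 15.874) = 0.9176; Cpk = min(Cpu, Cpl) = 0.6468

0.65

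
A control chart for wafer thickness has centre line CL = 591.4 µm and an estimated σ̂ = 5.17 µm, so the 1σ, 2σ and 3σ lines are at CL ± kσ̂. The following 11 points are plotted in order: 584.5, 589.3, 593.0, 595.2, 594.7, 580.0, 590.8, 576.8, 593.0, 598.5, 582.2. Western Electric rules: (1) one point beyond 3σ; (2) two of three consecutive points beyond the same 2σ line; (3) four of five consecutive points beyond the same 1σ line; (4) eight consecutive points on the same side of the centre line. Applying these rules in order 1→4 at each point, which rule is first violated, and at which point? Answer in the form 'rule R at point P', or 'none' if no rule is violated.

rule 2 at point 8

Zone of each point (C = within 1σ̂, B = 1σ̂–2σ̂, A = 2σ̂–3σ̂, * = beyond 3σ̂; sign = side of CL): 1:-B, 2:-C, 3:+C, 4:+C, 5:+C, 6:-A, 7:-C, 8:-A, 9:+C, 10:+B, 11:-B
Rule 2 (two of three consecutive points beyond the same 2σ limit) is satisfied at point 8.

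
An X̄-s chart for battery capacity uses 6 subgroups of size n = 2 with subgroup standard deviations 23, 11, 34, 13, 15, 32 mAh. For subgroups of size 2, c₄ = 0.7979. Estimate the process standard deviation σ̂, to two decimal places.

s̄ = (23 + 11 + 34 + 13 + 15 + 32) / 6 = 21.3333
σ̂ = s̄ / c₄ = 21.3333 / 0.7979 = 26.7369

26.74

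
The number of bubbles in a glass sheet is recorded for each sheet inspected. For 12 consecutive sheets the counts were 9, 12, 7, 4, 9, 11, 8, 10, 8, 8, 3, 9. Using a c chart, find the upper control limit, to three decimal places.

16.740

c̄ = (9 + 12 + 7 + 4 + 9 + 11 + 8 + 10 + 8 + 8 + 3 + 9) / 12 = 98 / 12 = 8.1667
UCL = c̄ + 3√c̄ = 8.1667 + 3 × √8.1667 = 8.1667 + 3 × 2.8577 = 16.7399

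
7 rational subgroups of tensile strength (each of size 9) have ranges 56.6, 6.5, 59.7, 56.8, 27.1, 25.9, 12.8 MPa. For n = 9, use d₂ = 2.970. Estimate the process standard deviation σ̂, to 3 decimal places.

11.804

R̄ = (56.6 + 6.5 + 59.7 + 56.8 + 27.1 + 25.9 + 12.8) / 7 = 35.0571
σ̂ = R̄ / d₂ = 35.0571 / 2.970 = 11.8038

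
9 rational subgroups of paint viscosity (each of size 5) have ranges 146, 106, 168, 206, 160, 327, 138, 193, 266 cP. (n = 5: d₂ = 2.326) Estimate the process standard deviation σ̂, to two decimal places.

81.69

R̄ = (146 + 106 + 168 + 206 + 160 + 327 + 138 + 193 + 266) / 9 = 190.0000
σ̂ = R̄ / d₂ = 190.0000 / 2.326 = 81.6853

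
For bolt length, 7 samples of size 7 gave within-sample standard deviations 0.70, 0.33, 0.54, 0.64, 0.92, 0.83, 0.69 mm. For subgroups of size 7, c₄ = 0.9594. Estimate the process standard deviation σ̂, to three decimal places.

s̄ = (0.70 + 0.33 + 0.54 + 0.64 + 0.92 + 0.83 + 0.69) / 7 = 0.6643
σ̂ = s̄ / c₄ = 0.6643 / 0.9594 = 0.6924

0.692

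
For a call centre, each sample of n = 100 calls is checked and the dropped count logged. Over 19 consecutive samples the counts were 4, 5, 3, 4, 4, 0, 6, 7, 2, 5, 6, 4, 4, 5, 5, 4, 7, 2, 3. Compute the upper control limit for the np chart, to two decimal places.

10.24

p̄ = Σdᵢ / (k·n) = 80 / (19 × 100) = 0.04211
UCL = np̄ + 3·√(np̄(1−p̄)) = 4.2105 + 3 × √(4.2105×0.95789) = 4.2105 + 3 × 2.0083 = 10.2354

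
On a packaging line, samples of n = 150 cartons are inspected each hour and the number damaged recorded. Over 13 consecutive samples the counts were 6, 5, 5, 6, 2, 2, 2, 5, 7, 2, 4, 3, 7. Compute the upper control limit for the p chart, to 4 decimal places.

0.0696

p̄ = Σdᵢ / (k·n) = 56 / (13 × 150) = 0.02872
UCL = p̄ + 3·√(p̄(1−p̄)/n) = 0.02872 + 3 × √(0.02872×0.97128/150) = 0.02872 + 3 × 0.01364 = 0.06963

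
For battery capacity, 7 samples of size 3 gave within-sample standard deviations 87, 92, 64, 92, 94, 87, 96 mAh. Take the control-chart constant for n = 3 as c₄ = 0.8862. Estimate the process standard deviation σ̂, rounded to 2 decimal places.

98.66

s̄ = (87 + 92 + 64 + 92 + 94 + 87 + 96) / 7 = 87.4286
σ̂ = s̄ / c₄ = 87.4286 / 0.8862 = 98.6556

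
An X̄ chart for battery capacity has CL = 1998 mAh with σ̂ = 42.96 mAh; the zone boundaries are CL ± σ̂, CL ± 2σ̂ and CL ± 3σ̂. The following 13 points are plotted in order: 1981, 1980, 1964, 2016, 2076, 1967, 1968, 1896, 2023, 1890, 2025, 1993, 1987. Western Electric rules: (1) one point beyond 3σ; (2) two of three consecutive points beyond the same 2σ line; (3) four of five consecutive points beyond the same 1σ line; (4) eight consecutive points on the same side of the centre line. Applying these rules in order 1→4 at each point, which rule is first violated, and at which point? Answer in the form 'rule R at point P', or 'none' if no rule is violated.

Zone of each point (C = within 1σ̂, B = 1σ̂–2σ̂, A = 2σ̂–3σ̂, * = beyond 3σ̂; sign = side of CL): 1:-C, 2:-C, 3:-C, 4:+C, 5:+B, 6:-C, 7:-C, 8:-A, 9:+C, 10:-A, 11:+C, 12:-C, 13:-C
Rule 2 (two of three consecutive points beyond the same 2σ limit) is satisfied at point 10.

rule 2 at point 10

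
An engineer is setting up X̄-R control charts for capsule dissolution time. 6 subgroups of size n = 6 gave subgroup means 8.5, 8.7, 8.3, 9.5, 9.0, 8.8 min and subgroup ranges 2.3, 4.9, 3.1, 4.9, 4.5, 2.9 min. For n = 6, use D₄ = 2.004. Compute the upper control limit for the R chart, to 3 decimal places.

7.548

R̄ = (2.3 + 4.9 + 3.1 + 4.9 + 4.5 + 2.9) / 6 = 22.6000 / 6 = 3.7667
UCL_R = D₄·R̄ = 2.004 × 3.7667 = 7.5484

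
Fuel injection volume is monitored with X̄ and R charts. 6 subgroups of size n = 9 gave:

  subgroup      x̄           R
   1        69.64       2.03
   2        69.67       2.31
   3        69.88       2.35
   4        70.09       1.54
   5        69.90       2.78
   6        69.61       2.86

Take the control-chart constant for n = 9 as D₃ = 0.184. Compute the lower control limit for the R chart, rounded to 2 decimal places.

0.43

R̄ = (2.03 + 2.31 + 2.35 + 1.54 + 2.78 + 2.86) / 6 = 13.8700 / 6 = 2.3117
LCL_R = D₃·R̄ = 0.184 × 2.3117 = 0.4253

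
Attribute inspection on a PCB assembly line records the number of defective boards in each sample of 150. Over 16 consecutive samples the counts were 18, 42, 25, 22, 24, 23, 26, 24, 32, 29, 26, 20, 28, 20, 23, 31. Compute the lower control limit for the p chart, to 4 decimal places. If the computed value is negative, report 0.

p̄ = Σdᵢ / (k·n) = 413 / (16 × 150) = 0.17208
LCL = p̄ − 3·√(p̄(1−p̄)/n) = 0.17208 − 3 × 0.03082 = 0.07963

0.0796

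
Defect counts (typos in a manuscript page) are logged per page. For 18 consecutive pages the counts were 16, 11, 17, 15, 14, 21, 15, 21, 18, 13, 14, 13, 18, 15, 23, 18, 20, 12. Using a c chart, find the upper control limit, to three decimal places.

28.458

c̄ = (16 + 11 + 17 + 15 + 14 + 21 + 15 + 21 + 18 + 13 + 14 + 13 + 18 + 15 + 23 + 18 + 20 + 12) / 18 = 294 / 18 = 16.3333
UCL = c̄ + 3√c̄ = 16.3333 + 3 × √16.3333 = 16.3333 + 3 × 4.0415 = 28.4577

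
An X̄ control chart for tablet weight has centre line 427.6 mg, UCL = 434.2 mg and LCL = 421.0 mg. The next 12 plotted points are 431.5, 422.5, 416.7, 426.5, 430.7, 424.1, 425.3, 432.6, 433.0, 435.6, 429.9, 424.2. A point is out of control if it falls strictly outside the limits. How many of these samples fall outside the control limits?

Compare each point to [421.0, 434.2]: sample 3 = 416.7 < LCL; sample 10 = 435.6 > UCL.

2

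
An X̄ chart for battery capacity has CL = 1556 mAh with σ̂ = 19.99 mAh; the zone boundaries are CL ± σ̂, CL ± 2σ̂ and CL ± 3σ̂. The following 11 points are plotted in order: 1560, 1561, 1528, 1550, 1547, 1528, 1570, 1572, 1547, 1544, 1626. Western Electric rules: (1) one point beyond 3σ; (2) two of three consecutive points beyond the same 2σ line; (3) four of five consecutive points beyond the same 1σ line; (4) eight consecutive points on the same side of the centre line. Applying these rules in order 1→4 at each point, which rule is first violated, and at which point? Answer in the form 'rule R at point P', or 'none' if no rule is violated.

rule 1 at point 11

Zone of each point (C = within 1σ̂, B = 1σ̂–2σ̂, A = 2σ̂–3σ̂, * = beyond 3σ̂; sign = side of CL): 1:+C, 2:+C, 3:-B, 4:-C, 5:-C, 6:-B, 7:+C, 8:+C, 9:-C, 10:-C, 11:+*
Rule 1 (one point beyond the 3σ limits) is satisfied at point 11.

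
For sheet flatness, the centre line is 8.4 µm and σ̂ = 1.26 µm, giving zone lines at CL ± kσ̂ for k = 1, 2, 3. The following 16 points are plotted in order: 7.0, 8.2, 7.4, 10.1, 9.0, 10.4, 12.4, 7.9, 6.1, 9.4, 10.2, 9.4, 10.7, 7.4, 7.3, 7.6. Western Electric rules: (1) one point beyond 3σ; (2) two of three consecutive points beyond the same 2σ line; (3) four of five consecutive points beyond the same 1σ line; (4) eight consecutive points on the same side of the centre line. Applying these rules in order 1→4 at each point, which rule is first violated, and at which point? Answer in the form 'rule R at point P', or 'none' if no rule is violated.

rule 1 at point 7

Zone of each point (C = within 1σ̂, B = 1σ̂–2σ̂, A = 2σ̂–3σ̂, * = beyond 3σ̂; sign = side of CL): 1:-B, 2:-C, 3:-C, 4:+B, 5:+C, 6:+B, 7:+*, 8:-C, 9:-B, 10:+C, 11:+B, 12:+C, 13:+B, 14:-C, 15:-C, 16:-C
Rule 1 (one point beyond the 3σ limits) is satisfied at point 7.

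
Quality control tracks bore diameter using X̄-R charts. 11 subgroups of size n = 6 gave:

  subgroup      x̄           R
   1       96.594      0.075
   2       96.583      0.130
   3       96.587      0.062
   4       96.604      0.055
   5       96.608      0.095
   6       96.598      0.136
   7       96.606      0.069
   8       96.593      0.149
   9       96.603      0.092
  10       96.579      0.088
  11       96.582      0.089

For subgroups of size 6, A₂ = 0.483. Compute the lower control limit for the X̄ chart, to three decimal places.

X̄̄ = (96.594 + 96.583 + 96.587 + 96.604 + 96.608 + 96.598 + 96.606 + 96.593 + 96.603 + 96.579 + 96.582) / 11 = 1062.5370 / 11 = 96.5943
R̄ = (0.075 + 0.130 + 0.062 + 0.055 + 0.095 + 0.136 + 0.069 + 0.149 + 0.092 + 0.088 + 0.089) / 11 = 1.0400 / 11 = 0.0945
LCL = X̄̄ − A₂·R̄ = 96.5943 − 0.483 × 0.0945 = 96.5486

96.549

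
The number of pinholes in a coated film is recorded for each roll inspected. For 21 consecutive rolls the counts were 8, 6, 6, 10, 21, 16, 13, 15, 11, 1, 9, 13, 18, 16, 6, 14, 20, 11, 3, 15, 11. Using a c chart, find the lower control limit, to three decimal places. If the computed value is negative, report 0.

c̄ = (8 + 6 + 6 + 10 + 21 + 16 + 13 + 15 + 11 + 1 + 9 + 13 + 18 + 16 + 6 + 14 + 20 + 11 + 3 + 15 + 11) / 21 = 243 / 21 = 11.5714
LCL = c̄ − 3√c̄ = 11.5714 − 3 × 3.4017 = 1.3664

1.366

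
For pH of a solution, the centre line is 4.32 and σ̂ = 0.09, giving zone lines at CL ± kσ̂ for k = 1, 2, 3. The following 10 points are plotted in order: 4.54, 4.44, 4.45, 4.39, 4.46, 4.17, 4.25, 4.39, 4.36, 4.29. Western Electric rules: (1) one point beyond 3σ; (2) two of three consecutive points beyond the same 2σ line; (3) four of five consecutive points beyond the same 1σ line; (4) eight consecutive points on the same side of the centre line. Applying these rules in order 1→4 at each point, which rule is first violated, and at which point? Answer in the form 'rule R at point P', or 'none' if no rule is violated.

rule 3 at point 5

Zone of each point (C = within 1σ̂, B = 1σ̂–2σ̂, A = 2σ̂–3σ̂, * = beyond 3σ̂; sign = side of CL): 1:+A, 2:+B, 3:+B, 4:+C, 5:+B, 6:-B, 7:-C, 8:+C, 9:+C, 10:-C
Rule 3 (four of five consecutive points beyond the same 1σ limit) is satisfied at point 5.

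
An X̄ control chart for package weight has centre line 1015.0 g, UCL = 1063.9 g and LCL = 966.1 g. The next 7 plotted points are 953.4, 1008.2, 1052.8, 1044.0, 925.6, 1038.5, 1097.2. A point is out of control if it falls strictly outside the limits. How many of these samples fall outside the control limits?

Compare each point to [966.1, 1063.9]: sample 1 = 953.4 < LCL; sample 5 = 925.6 < LCL; sample 7 = 1097.2 > UCL.

3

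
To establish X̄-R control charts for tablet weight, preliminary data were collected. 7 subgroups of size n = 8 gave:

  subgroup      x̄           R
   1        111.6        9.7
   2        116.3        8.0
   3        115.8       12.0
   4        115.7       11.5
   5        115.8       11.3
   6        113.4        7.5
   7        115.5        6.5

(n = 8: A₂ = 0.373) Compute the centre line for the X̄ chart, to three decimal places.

X̄̄ = (111.6 + 116.3 + 115.8 + 115.7 + 115.8 + 113.4 + 115.5) / 7 = 804.1000 / 7 = 114.8714
CL = X̄̄ = 114.8714

114.871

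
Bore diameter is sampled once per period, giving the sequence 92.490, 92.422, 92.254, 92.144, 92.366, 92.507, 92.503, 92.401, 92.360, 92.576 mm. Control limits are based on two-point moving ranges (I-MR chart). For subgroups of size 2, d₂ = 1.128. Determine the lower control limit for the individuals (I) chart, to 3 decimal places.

92.086

X̄ = (92.490 + 92.422 + 92.254 + 92.144 + 92.366 + 92.507 + 92.503 + 92.401 + 92.360 + 92.576) / 10 = 92.4023
Moving ranges: 0.068, 0.168, 0.110, 0.222, 0.141, 0.004, 0.102, 0.041, 0.216; M̄R̄ = 1.0720 / 9 = 0.1191
LCL = X̄ − 3·M̄R̄/d₂ = 92.4023 − 3 × 0.1191 / 1.128 = 92.0855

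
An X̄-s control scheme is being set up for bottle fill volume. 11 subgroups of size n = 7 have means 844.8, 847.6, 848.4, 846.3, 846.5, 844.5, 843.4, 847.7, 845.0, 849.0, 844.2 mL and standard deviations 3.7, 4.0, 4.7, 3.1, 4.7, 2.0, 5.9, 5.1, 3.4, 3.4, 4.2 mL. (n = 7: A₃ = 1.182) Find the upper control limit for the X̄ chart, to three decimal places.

X̄̄ = (844.8 + 847.6 + 848.4 + 846.3 + 846.5 + 844.5 + 843.4 + 847.7 + 845.0 + 849.0 + 844.2) / 11 = 846.1273
s̄ = (3.7 + 4.0 + 4.7 + 3.1 + 4.7 + 2.0 + 5.9 + 5.1 + 3.4 + 3.4 + 4.2) / 11 = 4.0182
UCL = X̄̄ + A₃·s̄ = 846.1273 + 1.182 × 4.0182 = 850.8768

850.877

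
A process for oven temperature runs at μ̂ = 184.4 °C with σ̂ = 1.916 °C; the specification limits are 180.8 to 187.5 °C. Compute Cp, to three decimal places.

0.583

Cp = (USL − LSL) / (6σ̂) = (187.5 − 180.8) / (6 × 1.916) = 6.7000 / 11.4960 = 0.5828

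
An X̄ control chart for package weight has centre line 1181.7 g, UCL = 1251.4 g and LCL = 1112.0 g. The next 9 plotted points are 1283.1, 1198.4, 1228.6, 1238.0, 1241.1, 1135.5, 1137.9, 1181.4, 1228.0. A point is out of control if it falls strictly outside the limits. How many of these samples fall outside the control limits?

Compare each point to [1112.0, 1251.4]: sample 1 = 1283.1 > UCL.

1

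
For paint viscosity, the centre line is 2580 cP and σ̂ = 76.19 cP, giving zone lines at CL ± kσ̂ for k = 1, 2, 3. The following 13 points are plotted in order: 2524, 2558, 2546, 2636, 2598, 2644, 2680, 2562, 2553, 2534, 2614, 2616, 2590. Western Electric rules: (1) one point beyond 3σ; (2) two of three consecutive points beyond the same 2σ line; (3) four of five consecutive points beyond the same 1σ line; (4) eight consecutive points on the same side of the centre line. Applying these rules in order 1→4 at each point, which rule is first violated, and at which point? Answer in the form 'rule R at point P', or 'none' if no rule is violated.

none

Zone of each point (C = within 1σ̂, B = 1σ̂–2σ̂, A = 2σ̂–3σ̂, * = beyond 3σ̂; sign = side of CL): 1:-C, 2:-C, 3:-C, 4:+C, 5:+C, 6:+C, 7:+B, 8:-C, 9:-C, 10:-C, 11:+C, 12:+C, 13:+C
No rule fires across all 13 points.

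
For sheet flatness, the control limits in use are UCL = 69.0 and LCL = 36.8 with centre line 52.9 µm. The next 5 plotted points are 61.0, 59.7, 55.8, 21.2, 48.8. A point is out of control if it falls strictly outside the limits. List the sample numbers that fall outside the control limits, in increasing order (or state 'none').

Compare each point to [36.8, 69.0]: sample 4 = 21.2 < LCL.

4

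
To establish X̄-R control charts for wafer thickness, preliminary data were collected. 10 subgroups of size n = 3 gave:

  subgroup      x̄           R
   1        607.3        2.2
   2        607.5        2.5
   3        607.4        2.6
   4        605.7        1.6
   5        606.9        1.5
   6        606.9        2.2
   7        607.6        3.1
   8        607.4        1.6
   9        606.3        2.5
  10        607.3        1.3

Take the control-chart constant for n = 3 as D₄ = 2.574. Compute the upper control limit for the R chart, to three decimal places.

5.431

R̄ = (2.2 + 2.5 + 2.6 + 1.6 + 1.5 + 2.2 + 3.1 + 1.6 + 2.5 + 1.3) / 10 = 21.1000 / 10 = 2.1100
UCL_R = D₄·R̄ = 2.574 × 2.1100 = 5.4311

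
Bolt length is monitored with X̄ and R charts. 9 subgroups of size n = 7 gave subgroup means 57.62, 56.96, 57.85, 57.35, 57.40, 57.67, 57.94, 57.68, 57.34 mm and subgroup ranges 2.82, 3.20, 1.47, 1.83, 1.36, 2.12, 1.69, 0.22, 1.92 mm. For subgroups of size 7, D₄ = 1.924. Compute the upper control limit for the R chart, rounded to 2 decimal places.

3.56

R̄ = (2.82 + 3.20 + 1.47 + 1.83 + 1.36 + 2.12 + 1.69 + 0.22 + 1.92) / 9 = 16.6300 / 9 = 1.8478
UCL_R = D₄·R̄ = 1.924 × 1.8478 = 3.5551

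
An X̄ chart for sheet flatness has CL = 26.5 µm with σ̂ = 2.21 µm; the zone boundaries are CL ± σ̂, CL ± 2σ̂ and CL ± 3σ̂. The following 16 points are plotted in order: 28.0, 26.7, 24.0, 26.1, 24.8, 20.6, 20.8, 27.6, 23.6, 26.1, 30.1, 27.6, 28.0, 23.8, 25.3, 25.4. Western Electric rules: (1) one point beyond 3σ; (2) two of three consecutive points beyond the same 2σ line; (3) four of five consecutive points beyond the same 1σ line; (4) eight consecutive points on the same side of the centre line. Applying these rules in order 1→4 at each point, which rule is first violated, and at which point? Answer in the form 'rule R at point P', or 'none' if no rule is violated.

rule 2 at point 7

Zone of each point (C = within 1σ̂, B = 1σ̂–2σ̂, A = 2σ̂–3σ̂, * = beyond 3σ̂; sign = side of CL): 1:+C, 2:+C, 3:-B, 4:-C, 5:-C, 6:-A, 7:-A, 8:+C, 9:-B, 10:-C, 11:+B, 12:+C, 13:+C, 14:-B, 15:-C, 16:-C
Rule 2 (two of three consecutive points beyond the same 2σ limit) is satisfied at point 7.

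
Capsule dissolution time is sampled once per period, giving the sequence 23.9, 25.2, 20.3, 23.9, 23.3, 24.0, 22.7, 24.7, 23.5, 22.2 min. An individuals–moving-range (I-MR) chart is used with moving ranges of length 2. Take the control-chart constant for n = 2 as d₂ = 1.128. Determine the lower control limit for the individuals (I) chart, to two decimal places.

18.38

X̄ = (23.9 + 25.2 + 20.3 + 23.9 + 23.3 + 24.0 + 22.7 + 24.7 + 23.5 + 22.2) / 10 = 23.3700
Moving ranges: 1.3, 4.9, 3.6, 0.6, 0.7, 1.3, 2.0, 1.2, 1.3; M̄R̄ = 16.9000 / 9 = 1.8778
LCL = X̄ − 3·M̄R̄/d₂ = 23.3700 − 3 × 1.8778 / 1.128 = 18.3759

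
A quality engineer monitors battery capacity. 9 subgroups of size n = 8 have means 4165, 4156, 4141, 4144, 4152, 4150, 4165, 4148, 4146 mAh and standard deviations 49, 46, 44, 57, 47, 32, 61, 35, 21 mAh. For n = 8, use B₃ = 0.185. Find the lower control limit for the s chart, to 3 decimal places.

s̄ = (49 + 46 + 44 + 57 + 47 + 32 + 61 + 35 + 21) / 9 = 43.5556
LCL_s = B₃·s̄ = 0.185 × 43.5556 = 8.0578

8.058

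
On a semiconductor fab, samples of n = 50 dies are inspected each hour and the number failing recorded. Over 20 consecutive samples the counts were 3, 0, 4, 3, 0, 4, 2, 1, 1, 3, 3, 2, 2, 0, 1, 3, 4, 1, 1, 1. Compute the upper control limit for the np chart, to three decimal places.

6.057

p̄ = Σdᵢ / (k·n) = 39 / (20 × 50) = 0.03900
UCL = np̄ + 3·√(np̄(1−p̄)) = 1.9500 + 3 × √(1.9500×0.96100) = 1.9500 + 3 × 1.3689 = 6.0568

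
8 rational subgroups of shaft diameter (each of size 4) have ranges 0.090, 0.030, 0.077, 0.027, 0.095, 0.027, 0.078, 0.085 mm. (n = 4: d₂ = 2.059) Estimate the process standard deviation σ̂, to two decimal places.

R̄ = (0.090 + 0.030 + 0.077 + 0.027 + 0.095 + 0.027 + 0.078 + 0.085) / 8 = 0.0636
σ̂ = R̄ / d₂ = 0.0636 / 2.059 = 0.0309

0.03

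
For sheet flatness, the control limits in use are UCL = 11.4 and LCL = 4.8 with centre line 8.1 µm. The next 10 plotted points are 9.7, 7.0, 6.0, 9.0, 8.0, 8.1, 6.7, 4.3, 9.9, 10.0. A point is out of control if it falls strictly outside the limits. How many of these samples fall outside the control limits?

1

Compare each point to [4.8, 11.4]: sample 8 = 4.3 < LCL.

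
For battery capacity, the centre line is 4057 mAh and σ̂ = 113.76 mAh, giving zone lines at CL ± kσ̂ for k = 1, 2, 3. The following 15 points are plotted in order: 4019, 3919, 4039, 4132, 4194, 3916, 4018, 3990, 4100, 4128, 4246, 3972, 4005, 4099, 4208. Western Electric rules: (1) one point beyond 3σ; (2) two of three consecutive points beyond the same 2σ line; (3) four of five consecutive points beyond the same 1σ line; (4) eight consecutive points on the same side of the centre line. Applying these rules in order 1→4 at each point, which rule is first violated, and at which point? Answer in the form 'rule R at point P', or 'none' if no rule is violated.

none

Zone of each point (C = within 1σ̂, B = 1σ̂–2σ̂, A = 2σ̂–3σ̂, * = beyond 3σ̂; sign = side of CL): 1:-C, 2:-B, 3:-C, 4:+C, 5:+B, 6:-B, 7:-C, 8:-C, 9:+C, 10:+C, 11:+B, 12:-C, 13:-C, 14:+C, 15:+B
No rule fires across all 15 points.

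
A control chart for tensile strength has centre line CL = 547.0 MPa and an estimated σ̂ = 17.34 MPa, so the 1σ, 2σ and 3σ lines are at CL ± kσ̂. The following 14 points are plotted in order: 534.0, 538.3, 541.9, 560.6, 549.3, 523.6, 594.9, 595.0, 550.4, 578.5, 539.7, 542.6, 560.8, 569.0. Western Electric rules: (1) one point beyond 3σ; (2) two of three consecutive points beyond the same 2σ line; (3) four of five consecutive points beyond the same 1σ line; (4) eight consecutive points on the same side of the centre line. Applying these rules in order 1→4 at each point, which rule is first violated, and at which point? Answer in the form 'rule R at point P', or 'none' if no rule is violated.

Zone of each point (C = within 1σ̂, B = 1σ̂–2σ̂, A = 2σ̂–3σ̂, * = beyond 3σ̂; sign = side of CL): 1:-C, 2:-C, 3:-C, 4:+C, 5:+C, 6:-B, 7:+A, 8:+A, 9:+C, 10:+B, 11:-C, 12:-C, 13:+C, 14:+B
Rule 2 (two of three consecutive points beyond the same 2σ limit) is satisfied at point 8.

rule 2 at point 8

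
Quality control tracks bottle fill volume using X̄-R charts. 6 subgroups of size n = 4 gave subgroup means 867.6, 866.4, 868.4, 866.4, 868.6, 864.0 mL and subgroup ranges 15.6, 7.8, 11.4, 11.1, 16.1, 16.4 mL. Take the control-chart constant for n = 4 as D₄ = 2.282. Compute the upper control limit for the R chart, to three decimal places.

R̄ = (15.6 + 7.8 + 11.4 + 11.1 + 16.1 + 16.4) / 6 = 78.4000 / 6 = 13.0667
UCL_R = D₄·R̄ = 2.282 × 13.0667 = 29.8181

29.818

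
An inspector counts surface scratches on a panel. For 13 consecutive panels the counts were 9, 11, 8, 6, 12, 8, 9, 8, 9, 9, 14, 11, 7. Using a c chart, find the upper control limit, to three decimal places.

18.460

c̄ = (9 + 11 + 8 + 6 + 12 + 8 + 9 + 8 + 9 + 9 + 14 + 11 + 7) / 13 = 121 / 13 = 9.3077
UCL = c̄ + 3√c̄ = 9.3077 + 3 × √9.3077 = 9.3077 + 3 × 3.0509 = 18.4602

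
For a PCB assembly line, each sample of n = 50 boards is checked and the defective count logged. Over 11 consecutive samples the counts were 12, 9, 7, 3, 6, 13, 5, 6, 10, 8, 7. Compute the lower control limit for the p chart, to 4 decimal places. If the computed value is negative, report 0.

0.0023

p̄ = Σdᵢ / (k·n) = 86 / (11 × 50) = 0.15636
LCL = p̄ − 3·√(p̄(1−p̄)/n) = 0.15636 − 3 × 0.05136 = 0.00227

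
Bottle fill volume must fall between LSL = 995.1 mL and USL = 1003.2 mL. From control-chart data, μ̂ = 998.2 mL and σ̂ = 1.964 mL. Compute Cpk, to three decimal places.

Cpu = (USL − μ̂) / (3σ̂) = (1003.2 − 998.2) / (3 × 1.964) = 0.8486; Cpl = (μ̂ − LSL) / (3σ̂) = (998.2 − 995.1) / (3 × 1.964) = 0.5261; Cpk = min(Cpu, Cpl) = 0.5261

0.526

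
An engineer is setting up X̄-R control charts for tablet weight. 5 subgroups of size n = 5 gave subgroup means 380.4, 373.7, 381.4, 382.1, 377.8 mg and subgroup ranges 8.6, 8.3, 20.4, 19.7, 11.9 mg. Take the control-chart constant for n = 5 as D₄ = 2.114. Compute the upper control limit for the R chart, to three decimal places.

29.131

R̄ = (8.6 + 8.3 + 20.4 + 19.7 + 11.9) / 5 = 68.9000 / 5 = 13.7800
UCL_R = D₄·R̄ = 2.114 × 13.7800 = 29.1309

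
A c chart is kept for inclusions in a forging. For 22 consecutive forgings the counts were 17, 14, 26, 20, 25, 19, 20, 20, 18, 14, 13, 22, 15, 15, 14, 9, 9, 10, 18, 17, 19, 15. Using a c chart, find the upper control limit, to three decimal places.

29.059

c̄ = (17 + 14 + 26 + 20 + 25 + 19 + 20 + 20 + 18 + 14 + 13 + 22 + 15 + 15 + 14 + 9 + 9 + 10 + 18 + 17 + 19 + 15) / 22 = 369 / 22 = 16.7727
UCL = c̄ + 3√c̄ = 16.7727 + 3 × √16.7727 = 16.7727 + 3 × 4.0955 = 29.0591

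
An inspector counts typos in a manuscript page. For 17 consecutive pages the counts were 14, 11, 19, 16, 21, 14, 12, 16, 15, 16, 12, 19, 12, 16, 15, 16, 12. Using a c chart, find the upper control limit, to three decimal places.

c̄ = (14 + 11 + 19 + 16 + 21 + 14 + 12 + 16 + 15 + 16 + 12 + 19 + 12 + 16 + 15 + 16 + 12) / 17 = 256 / 17 = 15.0588
UCL = c̄ + 3√c̄ = 15.0588 + 3 × √15.0588 = 15.0588 + 3 × 3.8806 = 26.7005

26.701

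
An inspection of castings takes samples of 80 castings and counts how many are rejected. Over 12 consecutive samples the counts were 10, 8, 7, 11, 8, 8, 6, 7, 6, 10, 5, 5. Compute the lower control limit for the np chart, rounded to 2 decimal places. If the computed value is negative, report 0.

p̄ = Σdᵢ / (k·n) = 91 / (12 × 80) = 0.09479
LCL = np̄ − 3·√(np̄(1−p̄)) = 7.5833 − 3 × 2.6200 = -0.2767 → 0 (negative, so LCL = 0)

0.00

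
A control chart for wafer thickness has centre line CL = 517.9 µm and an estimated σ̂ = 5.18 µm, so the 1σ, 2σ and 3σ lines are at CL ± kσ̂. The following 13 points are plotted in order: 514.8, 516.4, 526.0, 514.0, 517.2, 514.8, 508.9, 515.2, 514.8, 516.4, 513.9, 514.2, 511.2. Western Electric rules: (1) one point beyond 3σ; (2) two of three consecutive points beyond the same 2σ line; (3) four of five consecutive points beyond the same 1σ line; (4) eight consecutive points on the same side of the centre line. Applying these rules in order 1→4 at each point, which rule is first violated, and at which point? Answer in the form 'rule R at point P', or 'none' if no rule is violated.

rule 4 at point 11

Zone of each point (C = within 1σ̂, B = 1σ̂–2σ̂, A = 2σ̂–3σ̂, * = beyond 3σ̂; sign = side of CL): 1:-C, 2:-C, 3:+B, 4:-C, 5:-C, 6:-C, 7:-B, 8:-C, 9:-C, 10:-C, 11:-C, 12:-C, 13:-B
Rule 4 (eight consecutive points on the same side of the centre line) is satisfied at point 11.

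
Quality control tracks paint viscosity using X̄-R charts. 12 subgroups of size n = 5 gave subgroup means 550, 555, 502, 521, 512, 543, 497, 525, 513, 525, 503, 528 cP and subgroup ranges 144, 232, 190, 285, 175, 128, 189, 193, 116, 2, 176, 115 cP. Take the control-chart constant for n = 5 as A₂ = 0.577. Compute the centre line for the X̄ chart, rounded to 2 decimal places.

X̄̄ = (550 + 555 + 502 + 521 + 512 + 543 + 497 + 525 + 513 + 525 + 503 + 528) / 12 = 6274.0000 / 12 = 522.8333
CL = X̄̄ = 522.8333

522.83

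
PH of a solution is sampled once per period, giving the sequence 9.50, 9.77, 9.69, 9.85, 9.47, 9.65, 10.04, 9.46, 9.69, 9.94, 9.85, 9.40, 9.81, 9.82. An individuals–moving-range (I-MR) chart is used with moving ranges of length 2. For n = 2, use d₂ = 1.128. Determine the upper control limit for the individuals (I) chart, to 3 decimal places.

X̄ = (9.50 + 9.77 + 9.69 + 9.85 + 9.47 + 9.65 + 10.04 + 9.46 + 9.69 + 9.94 + 9.85 + 9.40 + 9.81 + 9.82) / 14 = 9.7100
Moving ranges: 0.27, 0.08, 0.16, 0.38, 0.18, 0.39, 0.58, 0.23, 0.25, 0.09, 0.45, 0.41, 0.01; M̄R̄ = 3.4800 / 13 = 0.2677
UCL = X̄ + 3·M̄R̄/d₂ = 9.7100 + 3 × 0.2677 / 1.128 = 10.4219

10.422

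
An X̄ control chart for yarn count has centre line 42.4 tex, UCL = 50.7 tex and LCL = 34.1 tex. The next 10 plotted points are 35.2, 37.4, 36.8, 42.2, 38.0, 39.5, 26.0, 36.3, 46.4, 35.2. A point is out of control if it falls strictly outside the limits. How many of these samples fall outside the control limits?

1

Compare each point to [34.1, 50.7]: sample 7 = 26.0 < LCL.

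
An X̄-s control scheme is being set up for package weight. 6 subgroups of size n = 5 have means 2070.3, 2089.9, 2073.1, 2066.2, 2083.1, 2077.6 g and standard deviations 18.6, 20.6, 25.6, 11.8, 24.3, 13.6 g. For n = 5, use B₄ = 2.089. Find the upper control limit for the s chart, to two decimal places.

39.87

s̄ = (18.6 + 20.6 + 25.6 + 11.8 + 24.3 + 13.6) / 6 = 19.0833
UCL_s = B₄·s̄ = 2.089 × 19.0833 = 39.8651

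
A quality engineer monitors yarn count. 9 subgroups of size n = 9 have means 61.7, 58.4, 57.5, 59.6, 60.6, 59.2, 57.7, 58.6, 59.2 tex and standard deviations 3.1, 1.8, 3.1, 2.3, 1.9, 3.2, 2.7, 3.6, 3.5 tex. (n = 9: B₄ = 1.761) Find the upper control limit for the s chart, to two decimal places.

4.93

s̄ = (3.1 + 1.8 + 3.1 + 2.3 + 1.9 + 3.2 + 2.7 + 3.6 + 3.5) / 9 = 2.8000
UCL_s = B₄·s̄ = 1.761 × 2.8000 = 4.9308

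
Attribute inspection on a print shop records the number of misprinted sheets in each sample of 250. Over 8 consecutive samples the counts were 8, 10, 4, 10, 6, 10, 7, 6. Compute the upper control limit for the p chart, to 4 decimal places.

p̄ = Σdᵢ / (k·n) = 61 / (8 × 250) = 0.03050
UCL = p̄ + 3·√(p̄(1−p̄)/n) = 0.03050 + 3 × √(0.03050×0.96950/250) = 0.03050 + 3 × 0.01088 = 0.06313

0.0631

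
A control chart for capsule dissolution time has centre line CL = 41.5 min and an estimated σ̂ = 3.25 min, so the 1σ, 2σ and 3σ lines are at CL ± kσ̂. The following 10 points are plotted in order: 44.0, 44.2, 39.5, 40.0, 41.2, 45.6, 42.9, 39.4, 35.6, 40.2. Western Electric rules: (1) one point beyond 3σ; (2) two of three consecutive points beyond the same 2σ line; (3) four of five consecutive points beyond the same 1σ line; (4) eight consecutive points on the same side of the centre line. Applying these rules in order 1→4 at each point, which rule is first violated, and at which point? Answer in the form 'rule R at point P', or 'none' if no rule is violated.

none

Zone of each point (C = within 1σ̂, B = 1σ̂–2σ̂, A = 2σ̂–3σ̂, * = beyond 3σ̂; sign = side of CL): 1:+C, 2:+C, 3:-C, 4:-C, 5:-C, 6:+B, 7:+C, 8:-C, 9:-B, 10:-C
No rule fires across all 10 points.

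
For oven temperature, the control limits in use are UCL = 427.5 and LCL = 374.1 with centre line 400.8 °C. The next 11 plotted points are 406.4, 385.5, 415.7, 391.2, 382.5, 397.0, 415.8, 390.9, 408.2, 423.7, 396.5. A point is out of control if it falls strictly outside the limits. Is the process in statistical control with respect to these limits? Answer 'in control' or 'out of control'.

All 11 points lie within [374.1, 427.5].

in control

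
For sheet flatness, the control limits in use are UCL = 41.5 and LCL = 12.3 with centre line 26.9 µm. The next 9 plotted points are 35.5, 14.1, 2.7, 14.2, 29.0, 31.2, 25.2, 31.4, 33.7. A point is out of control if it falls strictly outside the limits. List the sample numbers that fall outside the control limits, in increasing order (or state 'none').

3

Compare each point to [12.3, 41.5]: sample 3 = 2.7 < LCL.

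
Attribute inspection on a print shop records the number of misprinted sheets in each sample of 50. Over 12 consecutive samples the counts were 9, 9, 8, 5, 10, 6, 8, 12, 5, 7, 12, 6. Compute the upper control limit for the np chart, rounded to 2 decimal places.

15.89

p̄ = Σdᵢ / (k·n) = 97 / (12 × 50) = 0.16167
UCL = np̄ + 3·√(np̄(1−p̄)) = 8.0833 + 3 × √(8.0833×0.83833) = 8.0833 + 3 × 2.6032 = 15.8929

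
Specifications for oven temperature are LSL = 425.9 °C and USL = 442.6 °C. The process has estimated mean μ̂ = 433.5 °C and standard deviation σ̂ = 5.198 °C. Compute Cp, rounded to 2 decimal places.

Cp = (USL − LSL) / (6σ̂) = (442.6 − 425.9) / (6 × 5.198) = 16.7000 / 31.1880 = 0.5355

0.54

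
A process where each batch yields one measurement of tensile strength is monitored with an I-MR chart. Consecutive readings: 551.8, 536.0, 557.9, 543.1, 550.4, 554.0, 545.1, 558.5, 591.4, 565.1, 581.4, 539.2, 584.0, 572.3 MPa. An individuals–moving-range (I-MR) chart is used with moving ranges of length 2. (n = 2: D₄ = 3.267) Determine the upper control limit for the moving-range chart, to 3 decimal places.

65.315

Moving ranges: 15.8, 21.9, 14.8, 7.3, 3.6, 8.9, 13.4, 32.9, 26.3, 16.3, 42.2, 44.8, 11.7; M̄R̄ = 259.9000 / 13 = 19.9923
UCL_MR = D₄·M̄R̄ = 3.267 × 19.9923 = 65.3149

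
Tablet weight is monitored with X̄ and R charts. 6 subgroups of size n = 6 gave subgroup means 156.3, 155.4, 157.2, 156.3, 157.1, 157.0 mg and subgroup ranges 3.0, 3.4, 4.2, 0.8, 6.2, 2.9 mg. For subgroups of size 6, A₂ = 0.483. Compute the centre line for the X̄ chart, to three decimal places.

X̄̄ = (156.3 + 155.4 + 157.2 + 156.3 + 157.1 + 157.0) / 6 = 939.3000 / 6 = 156.5500
CL = X̄̄ = 156.5500

156.550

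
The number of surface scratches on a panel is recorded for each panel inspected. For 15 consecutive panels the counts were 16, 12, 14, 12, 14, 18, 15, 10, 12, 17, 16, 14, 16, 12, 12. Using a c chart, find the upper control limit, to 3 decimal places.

c̄ = (16 + 12 + 14 + 12 + 14 + 18 + 15 + 10 + 12 + 17 + 16 + 14 + 16 + 12 + 12) / 15 = 210 / 15 = 14.0000
UCL = c̄ + 3√c̄ = 14.0000 + 3 × √14.0000 = 14.0000 + 3 × 3.7417 = 25.2250

25.225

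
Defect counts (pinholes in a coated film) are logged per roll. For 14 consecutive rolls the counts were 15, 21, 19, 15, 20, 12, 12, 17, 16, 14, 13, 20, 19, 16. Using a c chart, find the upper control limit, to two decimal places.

c̄ = (15 + 21 + 19 + 15 + 20 + 12 + 12 + 17 + 16 + 14 + 13 + 20 + 19 + 16) / 14 = 229 / 14 = 16.3571
UCL = c̄ + 3√c̄ = 16.3571 + 3 × √16.3571 = 16.3571 + 3 × 4.0444 = 28.4903

28.49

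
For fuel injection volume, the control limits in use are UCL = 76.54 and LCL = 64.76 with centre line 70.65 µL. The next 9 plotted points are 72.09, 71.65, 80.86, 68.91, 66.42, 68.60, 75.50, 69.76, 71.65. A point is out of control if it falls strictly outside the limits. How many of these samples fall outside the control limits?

Compare each point to [64.76, 76.54]: sample 3 = 80.86 > UCL.

1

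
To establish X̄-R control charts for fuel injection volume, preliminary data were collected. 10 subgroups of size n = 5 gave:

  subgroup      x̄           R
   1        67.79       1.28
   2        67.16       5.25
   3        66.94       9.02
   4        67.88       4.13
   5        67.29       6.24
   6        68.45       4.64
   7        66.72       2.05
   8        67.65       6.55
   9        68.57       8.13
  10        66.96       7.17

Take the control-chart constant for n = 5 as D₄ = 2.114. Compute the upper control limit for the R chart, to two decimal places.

11.51

R̄ = (1.28 + 5.25 + 9.02 + 4.13 + 6.24 + 4.64 + 2.05 + 6.55 + 8.13 + 7.17) / 10 = 54.4600 / 10 = 5.4460
UCL_R = D₄·R̄ = 2.114 × 5.4460 = 11.5128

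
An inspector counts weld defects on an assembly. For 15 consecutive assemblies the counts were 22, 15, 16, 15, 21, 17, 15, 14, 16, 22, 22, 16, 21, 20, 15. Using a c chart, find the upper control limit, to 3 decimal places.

30.457

c̄ = (22 + 15 + 16 + 15 + 21 + 17 + 15 + 14 + 16 + 22 + 22 + 16 + 21 + 20 + 15) / 15 = 267 / 15 = 17.8000
UCL = c̄ + 3√c̄ = 17.8000 + 3 × √17.8000 = 17.8000 + 3 × 4.2190 = 30.4570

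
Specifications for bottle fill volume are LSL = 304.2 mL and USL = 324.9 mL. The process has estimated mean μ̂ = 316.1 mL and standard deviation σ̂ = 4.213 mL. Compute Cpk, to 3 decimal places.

0.696

Cpu = (USL − μ̂) / (3σ̂) = (324.9 − 316.1) / (3 × 4.213) = 0.6963; Cpl = (μ̂ − LSL) / (3σ̂) = (316.1 − 304.2) / (3 × 4.213) = 0.9415; Cpk = min(Cpu, Cpl) = 0.6963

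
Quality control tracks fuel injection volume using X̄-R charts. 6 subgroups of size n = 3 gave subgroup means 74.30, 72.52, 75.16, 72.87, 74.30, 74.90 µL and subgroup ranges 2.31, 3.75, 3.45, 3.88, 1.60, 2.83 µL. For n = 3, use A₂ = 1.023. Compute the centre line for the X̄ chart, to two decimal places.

74.01

X̄̄ = (74.30 + 72.52 + 75.16 + 72.87 + 74.30 + 74.90) / 6 = 444.0500 / 6 = 74.0083
CL = X̄̄ = 74.0083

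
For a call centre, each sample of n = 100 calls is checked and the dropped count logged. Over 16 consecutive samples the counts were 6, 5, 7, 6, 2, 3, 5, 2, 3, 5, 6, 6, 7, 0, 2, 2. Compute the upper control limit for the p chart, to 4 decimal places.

p̄ = Σdᵢ / (k·n) = 67 / (16 × 100) = 0.04188
UCL = p̄ + 3·√(p̄(1−p̄)/n) = 0.04188 + 3 × √(0.04188×0.95813/100) = 0.04188 + 3 × 0.02003 = 0.10197

0.1020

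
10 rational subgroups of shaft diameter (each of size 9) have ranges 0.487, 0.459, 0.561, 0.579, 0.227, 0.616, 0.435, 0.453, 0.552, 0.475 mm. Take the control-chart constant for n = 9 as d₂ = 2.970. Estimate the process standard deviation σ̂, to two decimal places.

0.16

R̄ = (0.487 + 0.459 + 0.561 + 0.579 + 0.227 + 0.616 + 0.435 + 0.453 + 0.552 + 0.475) / 10 = 0.4844
σ̂ = R̄ / d₂ = 0.4844 / 2.970 = 0.1631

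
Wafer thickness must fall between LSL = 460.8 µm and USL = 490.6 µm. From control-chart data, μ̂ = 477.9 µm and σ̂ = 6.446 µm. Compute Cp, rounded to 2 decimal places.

Cp = (USL − LSL) / (6σ̂) = (490.6 − 460.8) / (6 × 6.446) = 29.8000 / 38.6760 = 0.7705

0.77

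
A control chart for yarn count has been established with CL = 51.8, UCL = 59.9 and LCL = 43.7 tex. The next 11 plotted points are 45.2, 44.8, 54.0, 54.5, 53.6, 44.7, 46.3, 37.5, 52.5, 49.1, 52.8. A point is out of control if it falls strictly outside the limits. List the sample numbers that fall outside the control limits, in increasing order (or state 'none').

Compare each point to [43.7, 59.9]: sample 8 = 37.5 < LCL.

8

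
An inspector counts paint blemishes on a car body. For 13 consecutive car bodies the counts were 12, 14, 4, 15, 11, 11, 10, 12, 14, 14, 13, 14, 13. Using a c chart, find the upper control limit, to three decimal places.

c̄ = (12 + 14 + 4 + 15 + 11 + 11 + 10 + 12 + 14 + 14 + 13 + 14 + 13) / 13 = 157 / 13 = 12.0769
UCL = c̄ + 3√c̄ = 12.0769 + 3 × √12.0769 = 12.0769 + 3 × 3.4752 = 22.5025

22.502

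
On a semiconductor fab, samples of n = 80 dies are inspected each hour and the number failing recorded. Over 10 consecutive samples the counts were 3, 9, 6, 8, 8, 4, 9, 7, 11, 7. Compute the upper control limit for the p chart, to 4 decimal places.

p̄ = Σdᵢ / (k·n) = 72 / (10 × 80) = 0.09000
UCL = p̄ + 3·√(p̄(1−p̄)/n) = 0.09000 + 3 × √(0.09000×0.91000/80) = 0.09000 + 3 × 0.03200 = 0.18599

0.1860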